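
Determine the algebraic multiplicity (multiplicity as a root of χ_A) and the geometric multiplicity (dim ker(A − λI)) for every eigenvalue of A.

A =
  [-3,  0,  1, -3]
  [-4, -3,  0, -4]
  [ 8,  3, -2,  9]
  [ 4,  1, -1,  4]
λ = -1: alg = 4, geom = 2

Step 1 — factor the characteristic polynomial to read off the algebraic multiplicities:
  χ_A(x) = (x + 1)^4

Step 2 — compute geometric multiplicities via the rank-nullity identity g(λ) = n − rank(A − λI):
  rank(A − (-1)·I) = 2, so dim ker(A − (-1)·I) = n − 2 = 2

Summary:
  λ = -1: algebraic multiplicity = 4, geometric multiplicity = 2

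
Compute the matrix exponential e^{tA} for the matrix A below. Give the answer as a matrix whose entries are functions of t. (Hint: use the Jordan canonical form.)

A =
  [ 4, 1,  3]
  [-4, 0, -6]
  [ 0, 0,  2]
e^{tA} =
  [2*t*exp(2*t) + exp(2*t), t*exp(2*t), 3*t*exp(2*t)]
  [-4*t*exp(2*t), -2*t*exp(2*t) + exp(2*t), -6*t*exp(2*t)]
  [0, 0, exp(2*t)]

Strategy: write A = P · J · P⁻¹ where J is a Jordan canonical form, so e^{tA} = P · e^{tJ} · P⁻¹, and e^{tJ} can be computed block-by-block.

A has Jordan form
J =
  [2, 1, 0]
  [0, 2, 0]
  [0, 0, 2]
(up to reordering of blocks).

Per-block formulas:
  For a 1×1 block at λ = 2: exp(t · [2]) = [e^(2t)].
  For a 2×2 Jordan block J_2(2): exp(t · J_2(2)) = e^(2t)·(I + t·N), where N is the 2×2 nilpotent shift.

After assembling e^{tJ} and conjugating by P, we get:

e^{tA} =
  [2*t*exp(2*t) + exp(2*t), t*exp(2*t), 3*t*exp(2*t)]
  [-4*t*exp(2*t), -2*t*exp(2*t) + exp(2*t), -6*t*exp(2*t)]
  [0, 0, exp(2*t)]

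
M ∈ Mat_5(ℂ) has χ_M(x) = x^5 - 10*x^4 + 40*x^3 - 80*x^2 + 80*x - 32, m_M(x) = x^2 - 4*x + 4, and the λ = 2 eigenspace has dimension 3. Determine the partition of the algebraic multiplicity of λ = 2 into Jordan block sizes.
Block sizes for λ = 2: [2, 2, 1]

Step 1 — from the characteristic polynomial, algebraic multiplicity of λ = 2 is 5. From dim ker(M − (2)·I) = 3, there are exactly 3 Jordan blocks for λ = 2.
Step 2 — from the minimal polynomial, the factor (x − 2)^2 tells us the largest block for λ = 2 has size 2.
Step 3 — with total size 5, 3 blocks, and largest block 2, the block sizes (in nonincreasing order) are [2, 2, 1].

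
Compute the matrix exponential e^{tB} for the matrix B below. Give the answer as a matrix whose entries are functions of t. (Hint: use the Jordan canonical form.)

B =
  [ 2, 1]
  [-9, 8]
e^{tB} =
  [-3*t*exp(5*t) + exp(5*t), t*exp(5*t)]
  [-9*t*exp(5*t), 3*t*exp(5*t) + exp(5*t)]

Strategy: write B = P · J · P⁻¹ where J is a Jordan canonical form, so e^{tB} = P · e^{tJ} · P⁻¹, and e^{tJ} can be computed block-by-block.

B has Jordan form
J =
  [5, 1]
  [0, 5]
(up to reordering of blocks).

Per-block formulas:
  For a 2×2 Jordan block J_2(5): exp(t · J_2(5)) = e^(5t)·(I + t·N), where N is the 2×2 nilpotent shift.

After assembling e^{tJ} and conjugating by P, we get:

e^{tB} =
  [-3*t*exp(5*t) + exp(5*t), t*exp(5*t)]
  [-9*t*exp(5*t), 3*t*exp(5*t) + exp(5*t)]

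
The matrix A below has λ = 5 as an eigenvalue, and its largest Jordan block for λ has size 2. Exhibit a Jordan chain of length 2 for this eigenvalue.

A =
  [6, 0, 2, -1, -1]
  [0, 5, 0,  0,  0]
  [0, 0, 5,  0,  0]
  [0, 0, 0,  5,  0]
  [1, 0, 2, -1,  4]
A Jordan chain for λ = 5 of length 2:
v_1 = (1, 0, 0, 0, 1)ᵀ
v_2 = (1, 0, 0, 0, 0)ᵀ

Let N = A − (5)·I. We want v_2 with N^2 v_2 = 0 but N^1 v_2 ≠ 0; then v_{j-1} := N · v_j for j = 2, …, 2.

Pick v_2 = (1, 0, 0, 0, 0)ᵀ.
Then v_1 = N · v_2 = (1, 0, 0, 0, 1)ᵀ.

Sanity check: (A − (5)·I) v_1 = (0, 0, 0, 0, 0)ᵀ = 0. ✓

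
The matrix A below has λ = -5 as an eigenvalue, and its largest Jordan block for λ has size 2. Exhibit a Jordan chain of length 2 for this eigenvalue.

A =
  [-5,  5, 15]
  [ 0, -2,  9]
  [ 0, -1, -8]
A Jordan chain for λ = -5 of length 2:
v_1 = (5, 3, -1)ᵀ
v_2 = (0, 1, 0)ᵀ

Let N = A − (-5)·I. We want v_2 with N^2 v_2 = 0 but N^1 v_2 ≠ 0; then v_{j-1} := N · v_j for j = 2, …, 2.

Pick v_2 = (0, 1, 0)ᵀ.
Then v_1 = N · v_2 = (5, 3, -1)ᵀ.

Sanity check: (A − (-5)·I) v_1 = (0, 0, 0)ᵀ = 0. ✓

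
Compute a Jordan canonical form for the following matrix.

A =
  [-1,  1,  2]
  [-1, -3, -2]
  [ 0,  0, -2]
J_2(-2) ⊕ J_1(-2)

The characteristic polynomial is
  det(x·I − A) = x^3 + 6*x^2 + 12*x + 8 = (x + 2)^3

Eigenvalues and multiplicities (the geometric multiplicity of λ is n − rank(A − λI), which equals the number of Jordan blocks for λ):
  λ = -2: algebraic multiplicity = 3, geometric multiplicity = 2

Determining the block sizes for each eigenvalue:
  λ = -2: 2 blocks summing to 3 forces exactly one block of size 2 and the rest size 1 → block sizes [2, 1]

Assembling the blocks gives a Jordan form
J =
  [-2,  1,  0]
  [ 0, -2,  0]
  [ 0,  0, -2]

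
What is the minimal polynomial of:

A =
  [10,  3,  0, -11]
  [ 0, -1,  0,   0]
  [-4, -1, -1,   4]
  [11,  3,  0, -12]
x^2 + 2*x + 1

The characteristic polynomial is χ_A(x) = (x + 1)^4, so the eigenvalues are known. The minimal polynomial is
  m_A(x) = Π_λ (x − λ)^{k_λ}
where k_λ is the size of the *largest* Jordan block for λ (equivalently, the smallest k with (A − λI)^k v = 0 for every generalised eigenvector v of λ).

  λ = -1: largest Jordan block has size 2, contributing (x + 1)^2

So m_A(x) = (x + 1)^2 = x^2 + 2*x + 1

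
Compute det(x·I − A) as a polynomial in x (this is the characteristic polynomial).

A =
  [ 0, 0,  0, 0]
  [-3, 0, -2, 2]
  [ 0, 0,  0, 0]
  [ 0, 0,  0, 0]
x^4

Expanding det(x·I − A) (e.g. by cofactor expansion or by noting that A is similar to its Jordan form J, which has the same characteristic polynomial as A) gives
  χ_A(x) = x^4
which factors as x^4. The eigenvalues (with algebraic multiplicities) are λ = 0 with multiplicity 4.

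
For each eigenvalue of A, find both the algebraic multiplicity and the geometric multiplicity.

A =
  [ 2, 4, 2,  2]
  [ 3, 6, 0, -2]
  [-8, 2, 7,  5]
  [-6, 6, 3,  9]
λ = 6: alg = 4, geom = 2

Step 1 — factor the characteristic polynomial to read off the algebraic multiplicities:
  χ_A(x) = (x - 6)^4

Step 2 — compute geometric multiplicities via the rank-nullity identity g(λ) = n − rank(A − λI):
  rank(A − (6)·I) = 2, so dim ker(A − (6)·I) = n − 2 = 2

Summary:
  λ = 6: algebraic multiplicity = 4, geometric multiplicity = 2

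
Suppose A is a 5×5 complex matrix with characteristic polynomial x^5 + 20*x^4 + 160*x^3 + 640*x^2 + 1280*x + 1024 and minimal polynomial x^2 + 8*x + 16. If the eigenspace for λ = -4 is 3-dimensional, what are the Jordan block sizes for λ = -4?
Block sizes for λ = -4: [2, 2, 1]

Step 1 — from the characteristic polynomial, algebraic multiplicity of λ = -4 is 5. From dim ker(A − (-4)·I) = 3, there are exactly 3 Jordan blocks for λ = -4.
Step 2 — from the minimal polynomial, the factor (x + 4)^2 tells us the largest block for λ = -4 has size 2.
Step 3 — with total size 5, 3 blocks, and largest block 2, the block sizes (in nonincreasing order) are [2, 2, 1].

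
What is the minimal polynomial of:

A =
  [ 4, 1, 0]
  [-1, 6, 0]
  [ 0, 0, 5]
x^2 - 10*x + 25

The characteristic polynomial is χ_A(x) = (x - 5)^3, so the eigenvalues are known. The minimal polynomial is
  m_A(x) = Π_λ (x − λ)^{k_λ}
where k_λ is the size of the *largest* Jordan block for λ (equivalently, the smallest k with (A − λI)^k v = 0 for every generalised eigenvector v of λ).

  λ = 5: largest Jordan block has size 2, contributing (x − 5)^2

So m_A(x) = (x - 5)^2 = x^2 - 10*x + 25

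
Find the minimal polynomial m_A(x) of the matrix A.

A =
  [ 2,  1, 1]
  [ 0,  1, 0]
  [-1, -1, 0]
x^2 - 2*x + 1

The characteristic polynomial is χ_A(x) = (x - 1)^3, so the eigenvalues are known. The minimal polynomial is
  m_A(x) = Π_λ (x − λ)^{k_λ}
where k_λ is the size of the *largest* Jordan block for λ (equivalently, the smallest k with (A − λI)^k v = 0 for every generalised eigenvector v of λ).

  λ = 1: largest Jordan block has size 2, contributing (x − 1)^2

So m_A(x) = (x - 1)^2 = x^2 - 2*x + 1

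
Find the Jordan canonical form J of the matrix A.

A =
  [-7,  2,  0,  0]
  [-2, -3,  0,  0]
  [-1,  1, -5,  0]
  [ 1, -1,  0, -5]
J_2(-5) ⊕ J_1(-5) ⊕ J_1(-5)

The characteristic polynomial is
  det(x·I − A) = x^4 + 20*x^3 + 150*x^2 + 500*x + 625 = (x + 5)^4

Eigenvalues and multiplicities (the geometric multiplicity of λ is n − rank(A − λI), which equals the number of Jordan blocks for λ):
  λ = -5: algebraic multiplicity = 4, geometric multiplicity = 3

Determining the block sizes for each eigenvalue:
  λ = -5: 3 blocks summing to 4 forces exactly one block of size 2 and the rest size 1 → block sizes [2, 1, 1]

Assembling the blocks gives a Jordan form
J =
  [-5,  1,  0,  0]
  [ 0, -5,  0,  0]
  [ 0,  0, -5,  0]
  [ 0,  0,  0, -5]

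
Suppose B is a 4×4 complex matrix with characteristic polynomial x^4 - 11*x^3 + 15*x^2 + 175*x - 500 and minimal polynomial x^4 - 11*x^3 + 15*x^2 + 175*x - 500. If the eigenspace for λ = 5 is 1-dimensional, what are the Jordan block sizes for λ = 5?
Block sizes for λ = 5: [3]

Step 1 — from the characteristic polynomial, algebraic multiplicity of λ = 5 is 3. From dim ker(B − (5)·I) = 1, there are exactly 1 Jordan blocks for λ = 5.
Step 2 — from the minimal polynomial, the factor (x − 5)^3 tells us the largest block for λ = 5 has size 3.
Step 3 — with total size 3, 1 blocks, and largest block 3, the block sizes (in nonincreasing order) are [3].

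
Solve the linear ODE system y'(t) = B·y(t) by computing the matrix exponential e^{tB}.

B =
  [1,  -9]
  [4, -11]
e^{tB} =
  [6*t*exp(-5*t) + exp(-5*t), -9*t*exp(-5*t)]
  [4*t*exp(-5*t), -6*t*exp(-5*t) + exp(-5*t)]

Strategy: write B = P · J · P⁻¹ where J is a Jordan canonical form, so e^{tB} = P · e^{tJ} · P⁻¹, and e^{tJ} can be computed block-by-block.

B has Jordan form
J =
  [-5,  1]
  [ 0, -5]
(up to reordering of blocks).

Per-block formulas:
  For a 2×2 Jordan block J_2(-5): exp(t · J_2(-5)) = e^(-5t)·(I + t·N), where N is the 2×2 nilpotent shift.

After assembling e^{tJ} and conjugating by P, we get:

e^{tB} =
  [6*t*exp(-5*t) + exp(-5*t), -9*t*exp(-5*t)]
  [4*t*exp(-5*t), -6*t*exp(-5*t) + exp(-5*t)]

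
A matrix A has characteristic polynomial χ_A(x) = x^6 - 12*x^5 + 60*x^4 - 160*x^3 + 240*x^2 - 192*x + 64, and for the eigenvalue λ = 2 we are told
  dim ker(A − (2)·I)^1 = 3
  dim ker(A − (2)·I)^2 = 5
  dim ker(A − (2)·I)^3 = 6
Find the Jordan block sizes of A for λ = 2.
Block sizes for λ = 2: [3, 2, 1]

From the dimensions of kernels of powers, the number of Jordan blocks of size at least j is d_j − d_{j−1} where d_j = dim ker(N^j) (with d_0 = 0). Computing the differences gives [3, 2, 1].
The number of blocks of size exactly k is (#blocks of size ≥ k) − (#blocks of size ≥ k + 1), so the partition is: 1 block(s) of size 1, 1 block(s) of size 2, 1 block(s) of size 3.
In nonincreasing order the block sizes are [3, 2, 1].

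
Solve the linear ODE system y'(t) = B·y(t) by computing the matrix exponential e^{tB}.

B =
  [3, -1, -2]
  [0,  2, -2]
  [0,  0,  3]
e^{tB} =
  [exp(3*t), -exp(3*t) + exp(2*t), -2*exp(3*t) + 2*exp(2*t)]
  [0, exp(2*t), -2*exp(3*t) + 2*exp(2*t)]
  [0, 0, exp(3*t)]

Strategy: write B = P · J · P⁻¹ where J is a Jordan canonical form, so e^{tB} = P · e^{tJ} · P⁻¹, and e^{tJ} can be computed block-by-block.

B has Jordan form
J =
  [2, 0, 0]
  [0, 3, 0]
  [0, 0, 3]
(up to reordering of blocks).

Per-block formulas:
  For a 1×1 block at λ = 3: exp(t · [3]) = [e^(3t)].
  For a 1×1 block at λ = 2: exp(t · [2]) = [e^(2t)].

After assembling e^{tJ} and conjugating by P, we get:

e^{tB} =
  [exp(3*t), -exp(3*t) + exp(2*t), -2*exp(3*t) + 2*exp(2*t)]
  [0, exp(2*t), -2*exp(3*t) + 2*exp(2*t)]
  [0, 0, exp(3*t)]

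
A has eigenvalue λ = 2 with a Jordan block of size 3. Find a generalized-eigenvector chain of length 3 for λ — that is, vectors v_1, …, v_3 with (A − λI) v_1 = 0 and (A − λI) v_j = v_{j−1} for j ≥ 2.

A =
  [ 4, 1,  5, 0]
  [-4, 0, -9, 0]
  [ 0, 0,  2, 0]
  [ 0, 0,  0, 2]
A Jordan chain for λ = 2 of length 3:
v_1 = (1, -2, 0, 0)ᵀ
v_2 = (5, -9, 0, 0)ᵀ
v_3 = (0, 0, 1, 0)ᵀ

Let N = A − (2)·I. We want v_3 with N^3 v_3 = 0 but N^2 v_3 ≠ 0; then v_{j-1} := N · v_j for j = 3, …, 2.

Pick v_3 = (0, 0, 1, 0)ᵀ.
Then v_2 = N · v_3 = (5, -9, 0, 0)ᵀ.
Then v_1 = N · v_2 = (1, -2, 0, 0)ᵀ.

Sanity check: (A − (2)·I) v_1 = (0, 0, 0, 0)ᵀ = 0. ✓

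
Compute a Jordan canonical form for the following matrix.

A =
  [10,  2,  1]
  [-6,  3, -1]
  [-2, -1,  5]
J_3(6)

The characteristic polynomial is
  det(x·I − A) = x^3 - 18*x^2 + 108*x - 216 = (x - 6)^3

Eigenvalues and multiplicities (the geometric multiplicity of λ is n − rank(A − λI), which equals the number of Jordan blocks for λ):
  λ = 6: algebraic multiplicity = 3, geometric multiplicity = 1

Determining the block sizes for each eigenvalue:
  λ = 6: one block (gm = 1), so the single block has size am = 3 → block sizes [3]

Assembling the blocks gives a Jordan form
J =
  [6, 1, 0]
  [0, 6, 1]
  [0, 0, 6]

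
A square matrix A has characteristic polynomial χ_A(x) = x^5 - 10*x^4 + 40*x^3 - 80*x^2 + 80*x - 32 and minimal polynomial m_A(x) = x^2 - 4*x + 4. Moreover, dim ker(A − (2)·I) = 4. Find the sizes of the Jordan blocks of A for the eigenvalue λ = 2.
Block sizes for λ = 2: [2, 1, 1, 1]

Step 1 — from the characteristic polynomial, algebraic multiplicity of λ = 2 is 5. From dim ker(A − (2)·I) = 4, there are exactly 4 Jordan blocks for λ = 2.
Step 2 — from the minimal polynomial, the factor (x − 2)^2 tells us the largest block for λ = 2 has size 2.
Step 3 — with total size 5, 4 blocks, and largest block 2, the block sizes (in nonincreasing order) are [2, 1, 1, 1].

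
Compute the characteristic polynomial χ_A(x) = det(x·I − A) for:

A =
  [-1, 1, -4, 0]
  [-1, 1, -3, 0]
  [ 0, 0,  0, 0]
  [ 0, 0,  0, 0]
x^4

Expanding det(x·I − A) (e.g. by cofactor expansion or by noting that A is similar to its Jordan form J, which has the same characteristic polynomial as A) gives
  χ_A(x) = x^4
which factors as x^4. The eigenvalues (with algebraic multiplicities) are λ = 0 with multiplicity 4.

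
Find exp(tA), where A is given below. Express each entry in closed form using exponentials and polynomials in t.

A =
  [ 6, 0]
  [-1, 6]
e^{tA} =
  [exp(6*t), 0]
  [-t*exp(6*t), exp(6*t)]

Strategy: write A = P · J · P⁻¹ where J is a Jordan canonical form, so e^{tA} = P · e^{tJ} · P⁻¹, and e^{tJ} can be computed block-by-block.

A has Jordan form
J =
  [6, 1]
  [0, 6]
(up to reordering of blocks).

Per-block formulas:
  For a 2×2 Jordan block J_2(6): exp(t · J_2(6)) = e^(6t)·(I + t·N), where N is the 2×2 nilpotent shift.

After assembling e^{tJ} and conjugating by P, we get:

e^{tA} =
  [exp(6*t), 0]
  [-t*exp(6*t), exp(6*t)]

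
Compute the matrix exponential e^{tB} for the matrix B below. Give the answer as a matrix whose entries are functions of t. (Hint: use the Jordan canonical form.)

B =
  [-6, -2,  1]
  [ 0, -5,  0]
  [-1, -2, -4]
e^{tB} =
  [-t*exp(-5*t) + exp(-5*t), -2*t*exp(-5*t), t*exp(-5*t)]
  [0, exp(-5*t), 0]
  [-t*exp(-5*t), -2*t*exp(-5*t), t*exp(-5*t) + exp(-5*t)]

Strategy: write B = P · J · P⁻¹ where J is a Jordan canonical form, so e^{tB} = P · e^{tJ} · P⁻¹, and e^{tJ} can be computed block-by-block.

B has Jordan form
J =
  [-5,  1,  0]
  [ 0, -5,  0]
  [ 0,  0, -5]
(up to reordering of blocks).

Per-block formulas:
  For a 2×2 Jordan block J_2(-5): exp(t · J_2(-5)) = e^(-5t)·(I + t·N), where N is the 2×2 nilpotent shift.
  For a 1×1 block at λ = -5: exp(t · [-5]) = [e^(-5t)].

After assembling e^{tJ} and conjugating by P, we get:

e^{tB} =
  [-t*exp(-5*t) + exp(-5*t), -2*t*exp(-5*t), t*exp(-5*t)]
  [0, exp(-5*t), 0]
  [-t*exp(-5*t), -2*t*exp(-5*t), t*exp(-5*t) + exp(-5*t)]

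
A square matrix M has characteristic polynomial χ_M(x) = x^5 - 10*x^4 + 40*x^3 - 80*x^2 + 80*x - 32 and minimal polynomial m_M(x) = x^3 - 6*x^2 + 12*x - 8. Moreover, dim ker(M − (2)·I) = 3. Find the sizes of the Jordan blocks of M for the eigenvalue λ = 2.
Block sizes for λ = 2: [3, 1, 1]

Step 1 — from the characteristic polynomial, algebraic multiplicity of λ = 2 is 5. From dim ker(M − (2)·I) = 3, there are exactly 3 Jordan blocks for λ = 2.
Step 2 — from the minimal polynomial, the factor (x − 2)^3 tells us the largest block for λ = 2 has size 3.
Step 3 — with total size 5, 3 blocks, and largest block 3, the block sizes (in nonincreasing order) are [3, 1, 1].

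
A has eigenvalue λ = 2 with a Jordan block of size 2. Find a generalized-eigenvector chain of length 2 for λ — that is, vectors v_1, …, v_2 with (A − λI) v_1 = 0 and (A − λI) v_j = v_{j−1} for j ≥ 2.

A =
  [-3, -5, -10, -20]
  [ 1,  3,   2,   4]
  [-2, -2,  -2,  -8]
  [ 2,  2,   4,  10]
A Jordan chain for λ = 2 of length 2:
v_1 = (-5, 1, -2, 2)ᵀ
v_2 = (1, 0, 0, 0)ᵀ

Let N = A − (2)·I. We want v_2 with N^2 v_2 = 0 but N^1 v_2 ≠ 0; then v_{j-1} := N · v_j for j = 2, …, 2.

Pick v_2 = (1, 0, 0, 0)ᵀ.
Then v_1 = N · v_2 = (-5, 1, -2, 2)ᵀ.

Sanity check: (A − (2)·I) v_1 = (0, 0, 0, 0)ᵀ = 0. ✓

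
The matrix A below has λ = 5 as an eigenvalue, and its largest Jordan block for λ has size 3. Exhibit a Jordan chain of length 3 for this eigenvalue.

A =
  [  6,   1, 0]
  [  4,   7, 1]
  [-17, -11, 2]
A Jordan chain for λ = 5 of length 3:
v_1 = (5, -5, -10)ᵀ
v_2 = (1, 4, -17)ᵀ
v_3 = (1, 0, 0)ᵀ

Let N = A − (5)·I. We want v_3 with N^3 v_3 = 0 but N^2 v_3 ≠ 0; then v_{j-1} := N · v_j for j = 3, …, 2.

Pick v_3 = (1, 0, 0)ᵀ.
Then v_2 = N · v_3 = (1, 4, -17)ᵀ.
Then v_1 = N · v_2 = (5, -5, -10)ᵀ.

Sanity check: (A − (5)·I) v_1 = (0, 0, 0)ᵀ = 0. ✓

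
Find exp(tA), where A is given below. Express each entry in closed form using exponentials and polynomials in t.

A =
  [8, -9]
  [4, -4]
e^{tA} =
  [6*t*exp(2*t) + exp(2*t), -9*t*exp(2*t)]
  [4*t*exp(2*t), -6*t*exp(2*t) + exp(2*t)]

Strategy: write A = P · J · P⁻¹ where J is a Jordan canonical form, so e^{tA} = P · e^{tJ} · P⁻¹, and e^{tJ} can be computed block-by-block.

A has Jordan form
J =
  [2, 1]
  [0, 2]
(up to reordering of blocks).

Per-block formulas:
  For a 2×2 Jordan block J_2(2): exp(t · J_2(2)) = e^(2t)·(I + t·N), where N is the 2×2 nilpotent shift.

After assembling e^{tJ} and conjugating by P, we get:

e^{tA} =
  [6*t*exp(2*t) + exp(2*t), -9*t*exp(2*t)]
  [4*t*exp(2*t), -6*t*exp(2*t) + exp(2*t)]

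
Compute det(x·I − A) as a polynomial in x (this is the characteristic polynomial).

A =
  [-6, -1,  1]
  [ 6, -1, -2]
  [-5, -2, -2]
x^3 + 9*x^2 + 27*x + 27

Expanding det(x·I − A) (e.g. by cofactor expansion or by noting that A is similar to its Jordan form J, which has the same characteristic polynomial as A) gives
  χ_A(x) = x^3 + 9*x^2 + 27*x + 27
which factors as (x + 3)^3. The eigenvalues (with algebraic multiplicities) are λ = -3 with multiplicity 3.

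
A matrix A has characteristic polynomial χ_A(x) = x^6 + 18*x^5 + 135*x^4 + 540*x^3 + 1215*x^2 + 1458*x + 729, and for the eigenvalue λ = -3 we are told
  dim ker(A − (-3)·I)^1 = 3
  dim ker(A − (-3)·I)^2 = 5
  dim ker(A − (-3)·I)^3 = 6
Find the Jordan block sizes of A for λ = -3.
Block sizes for λ = -3: [3, 2, 1]

From the dimensions of kernels of powers, the number of Jordan blocks of size at least j is d_j − d_{j−1} where d_j = dim ker(N^j) (with d_0 = 0). Computing the differences gives [3, 2, 1].
The number of blocks of size exactly k is (#blocks of size ≥ k) − (#blocks of size ≥ k + 1), so the partition is: 1 block(s) of size 1, 1 block(s) of size 2, 1 block(s) of size 3.
In nonincreasing order the block sizes are [3, 2, 1].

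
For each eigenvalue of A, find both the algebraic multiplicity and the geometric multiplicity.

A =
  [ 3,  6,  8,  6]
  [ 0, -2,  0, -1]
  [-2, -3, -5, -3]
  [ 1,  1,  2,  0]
λ = -1: alg = 4, geom = 2

Step 1 — factor the characteristic polynomial to read off the algebraic multiplicities:
  χ_A(x) = (x + 1)^4

Step 2 — compute geometric multiplicities via the rank-nullity identity g(λ) = n − rank(A − λI):
  rank(A − (-1)·I) = 2, so dim ker(A − (-1)·I) = n − 2 = 2

Summary:
  λ = -1: algebraic multiplicity = 4, geometric multiplicity = 2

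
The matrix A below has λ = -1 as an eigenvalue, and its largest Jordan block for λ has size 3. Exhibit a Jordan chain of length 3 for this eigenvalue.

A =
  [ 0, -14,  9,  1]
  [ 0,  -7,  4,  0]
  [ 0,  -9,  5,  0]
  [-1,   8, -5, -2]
A Jordan chain for λ = -1 of length 3:
v_1 = (-3, 0, 0, 3)ᵀ
v_2 = (-14, -6, -9, 8)ᵀ
v_3 = (0, 1, 0, 0)ᵀ

Let N = A − (-1)·I. We want v_3 with N^3 v_3 = 0 but N^2 v_3 ≠ 0; then v_{j-1} := N · v_j for j = 3, …, 2.

Pick v_3 = (0, 1, 0, 0)ᵀ.
Then v_2 = N · v_3 = (-14, -6, -9, 8)ᵀ.
Then v_1 = N · v_2 = (-3, 0, 0, 3)ᵀ.

Sanity check: (A − (-1)·I) v_1 = (0, 0, 0, 0)ᵀ = 0. ✓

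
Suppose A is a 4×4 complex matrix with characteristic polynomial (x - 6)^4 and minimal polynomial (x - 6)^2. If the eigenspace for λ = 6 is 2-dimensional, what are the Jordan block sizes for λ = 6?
Block sizes for λ = 6: [2, 2]

Step 1 — from the characteristic polynomial, algebraic multiplicity of λ = 6 is 4. From dim ker(A − (6)·I) = 2, there are exactly 2 Jordan blocks for λ = 6.
Step 2 — from the minimal polynomial, the factor (x − 6)^2 tells us the largest block for λ = 6 has size 2.
Step 3 — with total size 4, 2 blocks, and largest block 2, the block sizes (in nonincreasing order) are [2, 2].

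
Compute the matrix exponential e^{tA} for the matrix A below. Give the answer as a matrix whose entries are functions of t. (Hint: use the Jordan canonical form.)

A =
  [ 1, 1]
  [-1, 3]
e^{tA} =
  [-t*exp(2*t) + exp(2*t), t*exp(2*t)]
  [-t*exp(2*t), t*exp(2*t) + exp(2*t)]

Strategy: write A = P · J · P⁻¹ where J is a Jordan canonical form, so e^{tA} = P · e^{tJ} · P⁻¹, and e^{tJ} can be computed block-by-block.

A has Jordan form
J =
  [2, 1]
  [0, 2]
(up to reordering of blocks).

Per-block formulas:
  For a 2×2 Jordan block J_2(2): exp(t · J_2(2)) = e^(2t)·(I + t·N), where N is the 2×2 nilpotent shift.

After assembling e^{tJ} and conjugating by P, we get:

e^{tA} =
  [-t*exp(2*t) + exp(2*t), t*exp(2*t)]
  [-t*exp(2*t), t*exp(2*t) + exp(2*t)]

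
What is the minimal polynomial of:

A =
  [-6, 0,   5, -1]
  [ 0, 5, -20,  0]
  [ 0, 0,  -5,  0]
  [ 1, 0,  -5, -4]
x^3 + 5*x^2 - 25*x - 125

The characteristic polynomial is χ_A(x) = (x - 5)*(x + 5)^3, so the eigenvalues are known. The minimal polynomial is
  m_A(x) = Π_λ (x − λ)^{k_λ}
where k_λ is the size of the *largest* Jordan block for λ (equivalently, the smallest k with (A − λI)^k v = 0 for every generalised eigenvector v of λ).

  λ = -5: largest Jordan block has size 2, contributing (x + 5)^2
  λ = 5: largest Jordan block has size 1, contributing (x − 5)

So m_A(x) = (x - 5)*(x + 5)^2 = x^3 + 5*x^2 - 25*x - 125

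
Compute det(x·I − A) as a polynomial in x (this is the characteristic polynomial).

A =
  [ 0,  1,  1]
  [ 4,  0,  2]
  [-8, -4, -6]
x^3 + 6*x^2 + 12*x + 8

Expanding det(x·I − A) (e.g. by cofactor expansion or by noting that A is similar to its Jordan form J, which has the same characteristic polynomial as A) gives
  χ_A(x) = x^3 + 6*x^2 + 12*x + 8
which factors as (x + 2)^3. The eigenvalues (with algebraic multiplicities) are λ = -2 with multiplicity 3.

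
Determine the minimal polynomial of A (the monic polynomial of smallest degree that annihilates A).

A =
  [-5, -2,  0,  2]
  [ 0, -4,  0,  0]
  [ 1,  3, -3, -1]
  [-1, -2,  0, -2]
x^2 + 7*x + 12

The characteristic polynomial is χ_A(x) = (x + 3)^2*(x + 4)^2, so the eigenvalues are known. The minimal polynomial is
  m_A(x) = Π_λ (x − λ)^{k_λ}
where k_λ is the size of the *largest* Jordan block for λ (equivalently, the smallest k with (A − λI)^k v = 0 for every generalised eigenvector v of λ).

  λ = -4: largest Jordan block has size 1, contributing (x + 4)
  λ = -3: largest Jordan block has size 1, contributing (x + 3)

So m_A(x) = (x + 3)*(x + 4) = x^2 + 7*x + 12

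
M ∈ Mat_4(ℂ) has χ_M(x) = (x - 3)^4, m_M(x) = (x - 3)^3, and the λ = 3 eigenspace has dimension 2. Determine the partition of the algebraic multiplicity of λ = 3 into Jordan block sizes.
Block sizes for λ = 3: [3, 1]

Step 1 — from the characteristic polynomial, algebraic multiplicity of λ = 3 is 4. From dim ker(M − (3)·I) = 2, there are exactly 2 Jordan blocks for λ = 3.
Step 2 — from the minimal polynomial, the factor (x − 3)^3 tells us the largest block for λ = 3 has size 3.
Step 3 — with total size 4, 2 blocks, and largest block 3, the block sizes (in nonincreasing order) are [3, 1].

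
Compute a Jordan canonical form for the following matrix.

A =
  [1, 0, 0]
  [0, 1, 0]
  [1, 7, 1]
J_2(1) ⊕ J_1(1)

The characteristic polynomial is
  det(x·I − A) = x^3 - 3*x^2 + 3*x - 1 = (x - 1)^3

Eigenvalues and multiplicities (the geometric multiplicity of λ is n − rank(A − λI), which equals the number of Jordan blocks for λ):
  λ = 1: algebraic multiplicity = 3, geometric multiplicity = 2

Determining the block sizes for each eigenvalue:
  λ = 1: 2 blocks summing to 3 forces exactly one block of size 2 and the rest size 1 → block sizes [2, 1]

Assembling the blocks gives a Jordan form
J =
  [1, 1, 0]
  [0, 1, 0]
  [0, 0, 1]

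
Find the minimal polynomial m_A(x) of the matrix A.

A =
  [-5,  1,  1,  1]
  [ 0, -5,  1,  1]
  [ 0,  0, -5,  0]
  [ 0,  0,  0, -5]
x^3 + 15*x^2 + 75*x + 125

The characteristic polynomial is χ_A(x) = (x + 5)^4, so the eigenvalues are known. The minimal polynomial is
  m_A(x) = Π_λ (x − λ)^{k_λ}
where k_λ is the size of the *largest* Jordan block for λ (equivalently, the smallest k with (A − λI)^k v = 0 for every generalised eigenvector v of λ).

  λ = -5: largest Jordan block has size 3, contributing (x + 5)^3

So m_A(x) = (x + 5)^3 = x^3 + 15*x^2 + 75*x + 125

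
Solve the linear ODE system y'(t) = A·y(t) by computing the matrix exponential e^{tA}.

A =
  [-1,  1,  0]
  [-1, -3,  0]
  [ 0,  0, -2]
e^{tA} =
  [t*exp(-2*t) + exp(-2*t), t*exp(-2*t), 0]
  [-t*exp(-2*t), -t*exp(-2*t) + exp(-2*t), 0]
  [0, 0, exp(-2*t)]

Strategy: write A = P · J · P⁻¹ where J is a Jordan canonical form, so e^{tA} = P · e^{tJ} · P⁻¹, and e^{tJ} can be computed block-by-block.

A has Jordan form
J =
  [-2,  1,  0]
  [ 0, -2,  0]
  [ 0,  0, -2]
(up to reordering of blocks).

Per-block formulas:
  For a 2×2 Jordan block J_2(-2): exp(t · J_2(-2)) = e^(-2t)·(I + t·N), where N is the 2×2 nilpotent shift.
  For a 1×1 block at λ = -2: exp(t · [-2]) = [e^(-2t)].

After assembling e^{tJ} and conjugating by P, we get:

e^{tA} =
  [t*exp(-2*t) + exp(-2*t), t*exp(-2*t), 0]
  [-t*exp(-2*t), -t*exp(-2*t) + exp(-2*t), 0]
  [0, 0, exp(-2*t)]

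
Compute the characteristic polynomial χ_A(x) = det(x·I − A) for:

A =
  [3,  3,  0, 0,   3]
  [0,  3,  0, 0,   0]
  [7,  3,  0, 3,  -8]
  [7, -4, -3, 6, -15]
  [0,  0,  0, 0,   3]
x^5 - 15*x^4 + 90*x^3 - 270*x^2 + 405*x - 243

Expanding det(x·I − A) (e.g. by cofactor expansion or by noting that A is similar to its Jordan form J, which has the same characteristic polynomial as A) gives
  χ_A(x) = x^5 - 15*x^4 + 90*x^3 - 270*x^2 + 405*x - 243
which factors as (x - 3)^5. The eigenvalues (with algebraic multiplicities) are λ = 3 with multiplicity 5.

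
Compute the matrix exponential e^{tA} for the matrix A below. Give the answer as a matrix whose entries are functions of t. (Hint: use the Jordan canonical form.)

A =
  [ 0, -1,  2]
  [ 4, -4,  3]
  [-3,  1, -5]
e^{tA} =
  [-t^2*exp(-3*t)/2 + 3*t*exp(-3*t) + exp(-3*t), -t*exp(-3*t), -t^2*exp(-3*t)/2 + 2*t*exp(-3*t)]
  [-t^2*exp(-3*t)/2 + 4*t*exp(-3*t), -t*exp(-3*t) + exp(-3*t), -t^2*exp(-3*t)/2 + 3*t*exp(-3*t)]
  [t^2*exp(-3*t)/2 - 3*t*exp(-3*t), t*exp(-3*t), t^2*exp(-3*t)/2 - 2*t*exp(-3*t) + exp(-3*t)]

Strategy: write A = P · J · P⁻¹ where J is a Jordan canonical form, so e^{tA} = P · e^{tJ} · P⁻¹, and e^{tJ} can be computed block-by-block.

A has Jordan form
J =
  [-3,  1,  0]
  [ 0, -3,  1]
  [ 0,  0, -3]
(up to reordering of blocks).

Per-block formulas:
  For a 3×3 Jordan block J_3(-3): exp(t · J_3(-3)) = e^(-3t)·(I + t·N + (t^2/2)·N^2), where N is the 3×3 nilpotent shift.

After assembling e^{tJ} and conjugating by P, we get:

e^{tA} =
  [-t^2*exp(-3*t)/2 + 3*t*exp(-3*t) + exp(-3*t), -t*exp(-3*t), -t^2*exp(-3*t)/2 + 2*t*exp(-3*t)]
  [-t^2*exp(-3*t)/2 + 4*t*exp(-3*t), -t*exp(-3*t) + exp(-3*t), -t^2*exp(-3*t)/2 + 3*t*exp(-3*t)]
  [t^2*exp(-3*t)/2 - 3*t*exp(-3*t), t*exp(-3*t), t^2*exp(-3*t)/2 - 2*t*exp(-3*t) + exp(-3*t)]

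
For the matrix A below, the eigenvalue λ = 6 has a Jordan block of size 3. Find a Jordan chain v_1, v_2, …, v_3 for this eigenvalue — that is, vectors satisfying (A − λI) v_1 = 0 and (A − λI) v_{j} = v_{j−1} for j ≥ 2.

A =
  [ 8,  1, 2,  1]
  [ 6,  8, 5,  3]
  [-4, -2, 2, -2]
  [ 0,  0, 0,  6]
A Jordan chain for λ = 6 of length 3:
v_1 = (2, 4, -4, 0)ᵀ
v_2 = (2, 6, -4, 0)ᵀ
v_3 = (1, 0, 0, 0)ᵀ

Let N = A − (6)·I. We want v_3 with N^3 v_3 = 0 but N^2 v_3 ≠ 0; then v_{j-1} := N · v_j for j = 3, …, 2.

Pick v_3 = (1, 0, 0, 0)ᵀ.
Then v_2 = N · v_3 = (2, 6, -4, 0)ᵀ.
Then v_1 = N · v_2 = (2, 4, -4, 0)ᵀ.

Sanity check: (A − (6)·I) v_1 = (0, 0, 0, 0)ᵀ = 0. ✓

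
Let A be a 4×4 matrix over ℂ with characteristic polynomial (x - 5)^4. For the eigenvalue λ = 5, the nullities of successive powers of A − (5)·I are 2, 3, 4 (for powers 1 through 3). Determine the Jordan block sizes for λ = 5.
Block sizes for λ = 5: [3, 1]

From the dimensions of kernels of powers, the number of Jordan blocks of size at least j is d_j − d_{j−1} where d_j = dim ker(N^j) (with d_0 = 0). Computing the differences gives [2, 1, 1].
The number of blocks of size exactly k is (#blocks of size ≥ k) − (#blocks of size ≥ k + 1), so the partition is: 1 block(s) of size 1, 1 block(s) of size 3.
In nonincreasing order the block sizes are [3, 1].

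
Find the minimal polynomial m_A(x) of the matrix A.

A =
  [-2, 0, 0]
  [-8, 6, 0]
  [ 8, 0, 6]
x^2 - 4*x - 12

The characteristic polynomial is χ_A(x) = (x - 6)^2*(x + 2), so the eigenvalues are known. The minimal polynomial is
  m_A(x) = Π_λ (x − λ)^{k_λ}
where k_λ is the size of the *largest* Jordan block for λ (equivalently, the smallest k with (A − λI)^k v = 0 for every generalised eigenvector v of λ).

  λ = -2: largest Jordan block has size 1, contributing (x + 2)
  λ = 6: largest Jordan block has size 1, contributing (x − 6)

So m_A(x) = (x - 6)*(x + 2) = x^2 - 4*x - 12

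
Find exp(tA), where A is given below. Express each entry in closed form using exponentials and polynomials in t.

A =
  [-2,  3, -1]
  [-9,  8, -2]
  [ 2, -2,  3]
e^{tA} =
  [-2*t^2*exp(3*t) - 5*t*exp(3*t) + exp(3*t), t^2*exp(3*t) + 3*t*exp(3*t), -t^2*exp(3*t)/2 - t*exp(3*t)]
  [-2*t^2*exp(3*t) - 9*t*exp(3*t), t^2*exp(3*t) + 5*t*exp(3*t) + exp(3*t), -t^2*exp(3*t)/2 - 2*t*exp(3*t)]
  [4*t^2*exp(3*t) + 2*t*exp(3*t), -2*t^2*exp(3*t) - 2*t*exp(3*t), t^2*exp(3*t) + exp(3*t)]

Strategy: write A = P · J · P⁻¹ where J is a Jordan canonical form, so e^{tA} = P · e^{tJ} · P⁻¹, and e^{tJ} can be computed block-by-block.

A has Jordan form
J =
  [3, 1, 0]
  [0, 3, 1]
  [0, 0, 3]
(up to reordering of blocks).

Per-block formulas:
  For a 3×3 Jordan block J_3(3): exp(t · J_3(3)) = e^(3t)·(I + t·N + (t^2/2)·N^2), where N is the 3×3 nilpotent shift.

After assembling e^{tJ} and conjugating by P, we get:

e^{tA} =
  [-2*t^2*exp(3*t) - 5*t*exp(3*t) + exp(3*t), t^2*exp(3*t) + 3*t*exp(3*t), -t^2*exp(3*t)/2 - t*exp(3*t)]
  [-2*t^2*exp(3*t) - 9*t*exp(3*t), t^2*exp(3*t) + 5*t*exp(3*t) + exp(3*t), -t^2*exp(3*t)/2 - 2*t*exp(3*t)]
  [4*t^2*exp(3*t) + 2*t*exp(3*t), -2*t^2*exp(3*t) - 2*t*exp(3*t), t^2*exp(3*t) + exp(3*t)]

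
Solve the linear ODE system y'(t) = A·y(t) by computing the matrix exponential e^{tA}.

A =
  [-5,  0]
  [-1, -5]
e^{tA} =
  [exp(-5*t), 0]
  [-t*exp(-5*t), exp(-5*t)]

Strategy: write A = P · J · P⁻¹ where J is a Jordan canonical form, so e^{tA} = P · e^{tJ} · P⁻¹, and e^{tJ} can be computed block-by-block.

A has Jordan form
J =
  [-5,  1]
  [ 0, -5]
(up to reordering of blocks).

Per-block formulas:
  For a 2×2 Jordan block J_2(-5): exp(t · J_2(-5)) = e^(-5t)·(I + t·N), where N is the 2×2 nilpotent shift.

After assembling e^{tJ} and conjugating by P, we get:

e^{tA} =
  [exp(-5*t), 0]
  [-t*exp(-5*t), exp(-5*t)]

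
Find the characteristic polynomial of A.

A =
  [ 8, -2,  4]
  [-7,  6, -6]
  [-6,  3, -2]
x^3 - 12*x^2 + 48*x - 64

Expanding det(x·I − A) (e.g. by cofactor expansion or by noting that A is similar to its Jordan form J, which has the same characteristic polynomial as A) gives
  χ_A(x) = x^3 - 12*x^2 + 48*x - 64
which factors as (x - 4)^3. The eigenvalues (with algebraic multiplicities) are λ = 4 with multiplicity 3.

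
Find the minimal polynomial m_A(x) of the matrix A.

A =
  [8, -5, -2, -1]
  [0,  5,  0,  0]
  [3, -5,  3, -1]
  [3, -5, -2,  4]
x^2 - 10*x + 25

The characteristic polynomial is χ_A(x) = (x - 5)^4, so the eigenvalues are known. The minimal polynomial is
  m_A(x) = Π_λ (x − λ)^{k_λ}
where k_λ is the size of the *largest* Jordan block for λ (equivalently, the smallest k with (A − λI)^k v = 0 for every generalised eigenvector v of λ).

  λ = 5: largest Jordan block has size 2, contributing (x − 5)^2

So m_A(x) = (x - 5)^2 = x^2 - 10*x + 25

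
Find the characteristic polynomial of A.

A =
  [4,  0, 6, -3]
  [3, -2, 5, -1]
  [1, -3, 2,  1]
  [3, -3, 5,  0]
x^4 - 4*x^3 + 6*x^2 - 4*x + 1

Expanding det(x·I − A) (e.g. by cofactor expansion or by noting that A is similar to its Jordan form J, which has the same characteristic polynomial as A) gives
  χ_A(x) = x^4 - 4*x^3 + 6*x^2 - 4*x + 1
which factors as (x - 1)^4. The eigenvalues (with algebraic multiplicities) are λ = 1 with multiplicity 4.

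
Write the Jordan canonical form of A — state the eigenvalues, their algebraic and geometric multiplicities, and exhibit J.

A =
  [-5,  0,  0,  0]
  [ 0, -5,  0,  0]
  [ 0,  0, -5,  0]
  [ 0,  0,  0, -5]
J_1(-5) ⊕ J_1(-5) ⊕ J_1(-5) ⊕ J_1(-5)

The characteristic polynomial is
  det(x·I − A) = x^4 + 20*x^3 + 150*x^2 + 500*x + 625 = (x + 5)^4

Eigenvalues and multiplicities (the geometric multiplicity of λ is n − rank(A − λI), which equals the number of Jordan blocks for λ):
  λ = -5: algebraic multiplicity = 4, geometric multiplicity = 4

Determining the block sizes for each eigenvalue:
  λ = -5: gm = am = 4, so every block has size 1 → block sizes [1, 1, 1, 1]

Assembling the blocks gives a Jordan form
J =
  [-5,  0,  0,  0]
  [ 0, -5,  0,  0]
  [ 0,  0, -5,  0]
  [ 0,  0,  0, -5]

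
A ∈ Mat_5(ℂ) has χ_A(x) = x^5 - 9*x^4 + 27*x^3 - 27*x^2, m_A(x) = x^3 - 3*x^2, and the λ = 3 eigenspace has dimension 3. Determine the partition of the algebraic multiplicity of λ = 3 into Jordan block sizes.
Block sizes for λ = 3: [1, 1, 1]

Step 1 — from the characteristic polynomial, algebraic multiplicity of λ = 3 is 3. From dim ker(A − (3)·I) = 3, there are exactly 3 Jordan blocks for λ = 3.
Step 2 — from the minimal polynomial, the factor (x − 3) tells us the largest block for λ = 3 has size 1.
Step 3 — with total size 3, 3 blocks, and largest block 1, the block sizes (in nonincreasing order) are [1, 1, 1].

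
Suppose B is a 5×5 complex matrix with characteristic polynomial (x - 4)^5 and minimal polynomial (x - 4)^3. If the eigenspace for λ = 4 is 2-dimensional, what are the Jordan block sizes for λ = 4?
Block sizes for λ = 4: [3, 2]

Step 1 — from the characteristic polynomial, algebraic multiplicity of λ = 4 is 5. From dim ker(B − (4)·I) = 2, there are exactly 2 Jordan blocks for λ = 4.
Step 2 — from the minimal polynomial, the factor (x − 4)^3 tells us the largest block for λ = 4 has size 3.
Step 3 — with total size 5, 2 blocks, and largest block 3, the block sizes (in nonincreasing order) are [3, 2].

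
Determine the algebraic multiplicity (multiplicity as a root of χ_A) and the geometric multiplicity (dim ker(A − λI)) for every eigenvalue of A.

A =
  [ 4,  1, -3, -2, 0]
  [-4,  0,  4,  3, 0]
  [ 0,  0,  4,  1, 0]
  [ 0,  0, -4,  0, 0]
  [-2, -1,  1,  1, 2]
λ = 2: alg = 5, geom = 3

Step 1 — factor the characteristic polynomial to read off the algebraic multiplicities:
  χ_A(x) = (x - 2)^5

Step 2 — compute geometric multiplicities via the rank-nullity identity g(λ) = n − rank(A − λI):
  rank(A − (2)·I) = 2, so dim ker(A − (2)·I) = n − 2 = 3

Summary:
  λ = 2: algebraic multiplicity = 5, geometric multiplicity = 3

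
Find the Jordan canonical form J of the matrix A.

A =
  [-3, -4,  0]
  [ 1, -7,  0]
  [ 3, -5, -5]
J_3(-5)

The characteristic polynomial is
  det(x·I − A) = x^3 + 15*x^2 + 75*x + 125 = (x + 5)^3

Eigenvalues and multiplicities (the geometric multiplicity of λ is n − rank(A − λI), which equals the number of Jordan blocks for λ):
  λ = -5: algebraic multiplicity = 3, geometric multiplicity = 1

Determining the block sizes for each eigenvalue:
  λ = -5: one block (gm = 1), so the single block has size am = 3 → block sizes [3]

Assembling the blocks gives a Jordan form
J =
  [-5,  1,  0]
  [ 0, -5,  1]
  [ 0,  0, -5]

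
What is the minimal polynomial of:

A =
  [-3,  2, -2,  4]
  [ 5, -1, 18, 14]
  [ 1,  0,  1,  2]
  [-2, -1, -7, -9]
x^2 + 6*x + 9

The characteristic polynomial is χ_A(x) = (x + 3)^4, so the eigenvalues are known. The minimal polynomial is
  m_A(x) = Π_λ (x − λ)^{k_λ}
where k_λ is the size of the *largest* Jordan block for λ (equivalently, the smallest k with (A − λI)^k v = 0 for every generalised eigenvector v of λ).

  λ = -3: largest Jordan block has size 2, contributing (x + 3)^2

So m_A(x) = (x + 3)^2 = x^2 + 6*x + 9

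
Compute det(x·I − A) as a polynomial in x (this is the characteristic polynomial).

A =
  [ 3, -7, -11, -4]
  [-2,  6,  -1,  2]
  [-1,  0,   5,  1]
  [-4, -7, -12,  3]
x^4 - 17*x^3 + 90*x^2 - 108*x - 216

Expanding det(x·I − A) (e.g. by cofactor expansion or by noting that A is similar to its Jordan form J, which has the same characteristic polynomial as A) gives
  χ_A(x) = x^4 - 17*x^3 + 90*x^2 - 108*x - 216
which factors as (x - 6)^3*(x + 1). The eigenvalues (with algebraic multiplicities) are λ = -1 with multiplicity 1, λ = 6 with multiplicity 3.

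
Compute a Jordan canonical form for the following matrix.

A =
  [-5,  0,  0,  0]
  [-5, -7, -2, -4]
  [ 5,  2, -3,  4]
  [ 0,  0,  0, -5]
J_2(-5) ⊕ J_1(-5) ⊕ J_1(-5)

The characteristic polynomial is
  det(x·I − A) = x^4 + 20*x^3 + 150*x^2 + 500*x + 625 = (x + 5)^4

Eigenvalues and multiplicities (the geometric multiplicity of λ is n − rank(A − λI), which equals the number of Jordan blocks for λ):
  λ = -5: algebraic multiplicity = 4, geometric multiplicity = 3

Determining the block sizes for each eigenvalue:
  λ = -5: 3 blocks summing to 4 forces exactly one block of size 2 and the rest size 1 → block sizes [2, 1, 1]

Assembling the blocks gives a Jordan form
J =
  [-5,  1,  0,  0]
  [ 0, -5,  0,  0]
  [ 0,  0, -5,  0]
  [ 0,  0,  0, -5]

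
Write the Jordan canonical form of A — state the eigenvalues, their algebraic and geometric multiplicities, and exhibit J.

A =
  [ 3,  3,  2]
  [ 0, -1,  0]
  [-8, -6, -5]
J_2(-1) ⊕ J_1(-1)

The characteristic polynomial is
  det(x·I − A) = x^3 + 3*x^2 + 3*x + 1 = (x + 1)^3

Eigenvalues and multiplicities (the geometric multiplicity of λ is n − rank(A − λI), which equals the number of Jordan blocks for λ):
  λ = -1: algebraic multiplicity = 3, geometric multiplicity = 2

Determining the block sizes for each eigenvalue:
  λ = -1: 2 blocks summing to 3 forces exactly one block of size 2 and the rest size 1 → block sizes [2, 1]

Assembling the blocks gives a Jordan form
J =
  [-1,  1,  0]
  [ 0, -1,  0]
  [ 0,  0, -1]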